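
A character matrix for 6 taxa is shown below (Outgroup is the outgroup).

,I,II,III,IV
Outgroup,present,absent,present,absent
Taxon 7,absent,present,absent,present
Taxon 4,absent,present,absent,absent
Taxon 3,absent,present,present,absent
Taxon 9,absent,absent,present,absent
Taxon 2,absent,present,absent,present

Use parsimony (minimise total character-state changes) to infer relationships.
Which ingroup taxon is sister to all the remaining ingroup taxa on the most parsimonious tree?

Taxon 9

Character polarity is set by the outgroup: the derived state is whichever differs from the outgroup's state, so for I, III the derived state is 'absent', and for the remaining characters it is 'present'.
All ingroup taxa share the derived state 'absent' for I; it defines the ingroup but does not resolve relationships within it.
II (derived state 'present') is shared by Taxon 2, Taxon 3, Taxon 4, and Taxon 7 — a synapomorphy uniting that clade.
III (derived state 'absent') is shared by Taxon 2, Taxon 4, and Taxon 7 — a synapomorphy uniting that clade.
IV: derived state 'present' in Taxon 2 and Taxon 7 only — synapomorphy for {Taxon 2, Taxon 7}.
Most parsimonious ingroup topology: ((((Taxon 7,Taxon 2),Taxon 4),Taxon 3),Taxon 9).
Taxon 9 is sister to the clade containing all other ingroup taxa, so it is the earliest-diverging (most basal) ingroup lineage.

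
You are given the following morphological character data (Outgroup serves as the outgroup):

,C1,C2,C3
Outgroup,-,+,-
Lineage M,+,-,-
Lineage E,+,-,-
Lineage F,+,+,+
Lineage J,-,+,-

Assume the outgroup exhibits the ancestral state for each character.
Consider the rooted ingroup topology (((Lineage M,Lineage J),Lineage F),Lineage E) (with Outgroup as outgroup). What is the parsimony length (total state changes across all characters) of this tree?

Map each character onto (((Lineage M,Lineage J),Lineage F),Lineage E) (rooted by Outgroup) and count the minimum state changes it requires (Fitch parsimony):
C1: 2; C2: 2; C3: 1.
Total tree length = 5.

5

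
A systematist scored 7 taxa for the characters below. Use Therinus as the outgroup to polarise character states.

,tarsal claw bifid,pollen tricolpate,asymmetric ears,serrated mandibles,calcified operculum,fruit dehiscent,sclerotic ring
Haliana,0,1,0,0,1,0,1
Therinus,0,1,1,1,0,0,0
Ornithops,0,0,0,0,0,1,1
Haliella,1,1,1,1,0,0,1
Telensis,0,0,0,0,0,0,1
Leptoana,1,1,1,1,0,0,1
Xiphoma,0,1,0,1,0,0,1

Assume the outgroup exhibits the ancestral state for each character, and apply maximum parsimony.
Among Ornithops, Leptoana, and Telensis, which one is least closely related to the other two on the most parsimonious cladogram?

Leptoana

Character polarity is set by the outgroup: the derived state is whichever differs from the outgroup's state, so for pollen tricolpate, asymmetric ears, serrated mandibles the derived state is '0', and for the remaining characters it is '1'.
tarsal claw bifid (derived state '1') is shared by Haliella and Leptoana — a synapomorphy uniting that clade.
Only Ornithops and Telensis show the derived state '0' for pollen tricolpate, supporting them as a clade.
asymmetric ears (derived state '0') is shared by Haliana, Ornithops, Telensis, and Xiphoma — a synapomorphy uniting that clade.
serrated mandibles (derived state '0') is shared by Haliana, Ornithops, and Telensis — a synapomorphy uniting that clade.
calcified operculum (derived state '1') is unique to Haliana (autapomorphy; uninformative for grouping).
fruit dehiscent: derived state '1' in Ornithops only — an autapomorphy, so it tells us nothing about relationships among taxa.
sclerotic ring (derived state '1') is shared by all ingroup taxa — unites the whole ingroup.
Most parsimonious ingroup topology: ((((Telensis,Ornithops),Haliana),Xiphoma),(Leptoana,Haliella)).
Telensis and Ornithops share a more recent common ancestor with each other than either does with Leptoana, so Leptoana is the least closely related of the three.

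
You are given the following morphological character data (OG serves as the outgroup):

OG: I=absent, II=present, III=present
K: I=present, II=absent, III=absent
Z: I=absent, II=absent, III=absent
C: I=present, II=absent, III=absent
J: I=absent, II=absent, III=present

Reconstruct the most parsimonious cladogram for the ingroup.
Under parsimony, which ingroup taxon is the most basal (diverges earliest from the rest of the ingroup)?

J

Character polarity is set by the outgroup: the derived state is whichever differs from the outgroup's state, so for II, III the derived state is 'absent', and for the remaining characters it is 'present'.
I: derived state 'present' in C and K only — synapomorphy for {C, K}.
II (derived state 'absent') is shared by all ingroup taxa — unites the whole ingroup.
III: derived state 'absent' in C, K, and Z only — synapomorphy for {C, K, Z}.
Most parsimonious ingroup topology: (((K,C),Z),J).
J is sister to the clade containing all other ingroup taxa, so it is the earliest-diverging (most basal) ingroup lineage.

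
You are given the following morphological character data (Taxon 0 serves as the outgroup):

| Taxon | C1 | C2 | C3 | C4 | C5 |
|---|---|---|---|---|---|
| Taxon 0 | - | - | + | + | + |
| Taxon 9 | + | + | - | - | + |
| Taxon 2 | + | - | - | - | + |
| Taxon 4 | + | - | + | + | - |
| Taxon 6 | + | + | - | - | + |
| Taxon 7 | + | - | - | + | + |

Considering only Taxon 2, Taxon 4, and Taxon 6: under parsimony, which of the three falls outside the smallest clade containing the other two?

Taxon 4

Character polarity is set by the outgroup: the derived state is whichever differs from the outgroup's state, so for C3, C4, C5 the derived state is '-', and for the remaining characters it is '+'.
All ingroup taxa share the derived state '+' for C1; it defines the ingroup but does not resolve relationships within it.
Only Taxon 6 and Taxon 9 show the derived state '+' for C2, supporting them as a clade.
C3: derived state '-' in Taxon 2, Taxon 6, Taxon 7, and Taxon 9 only — synapomorphy for {Taxon 2, Taxon 6, Taxon 7, Taxon 9}.
Only Taxon 2, Taxon 6, and Taxon 9 show the derived state '-' for C4, supporting them as a clade.
C5: derived state '-' in Taxon 4 only — an autapomorphy, so it tells us nothing about relationships among taxa.
Most parsimonious ingroup topology: ((((Taxon 9,Taxon 6),Taxon 2),Taxon 7),Taxon 4).
Taxon 6 and Taxon 2 share a more recent common ancestor with each other than either does with Taxon 4, so Taxon 4 is the least closely related of the three.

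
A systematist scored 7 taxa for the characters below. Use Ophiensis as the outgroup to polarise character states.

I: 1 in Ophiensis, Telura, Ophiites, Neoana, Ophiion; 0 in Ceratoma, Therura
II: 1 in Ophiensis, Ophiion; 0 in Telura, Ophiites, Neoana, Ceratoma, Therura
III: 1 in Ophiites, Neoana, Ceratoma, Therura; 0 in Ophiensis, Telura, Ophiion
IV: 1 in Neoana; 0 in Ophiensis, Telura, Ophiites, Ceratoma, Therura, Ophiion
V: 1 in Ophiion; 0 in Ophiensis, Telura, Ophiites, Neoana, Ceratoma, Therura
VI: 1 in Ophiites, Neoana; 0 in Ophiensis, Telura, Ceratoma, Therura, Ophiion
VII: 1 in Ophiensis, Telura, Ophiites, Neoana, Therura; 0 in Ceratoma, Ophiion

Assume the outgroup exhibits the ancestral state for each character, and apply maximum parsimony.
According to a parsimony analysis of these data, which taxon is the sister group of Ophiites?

Character polarity is set by the outgroup: the derived state is whichever differs from the outgroup's state, so for I, II, VII the derived state is '0', and for the remaining characters it is '1'.
I: derived state '0' in Ceratoma and Therura only — synapomorphy for {Ceratoma, Therura}.
Only Ceratoma, Neoana, Ophiites, Telura, and Therura show the derived state '0' for II, supporting them as a clade.
III: derived state '1' in Ceratoma, Neoana, Ophiites, and Therura only — synapomorphy for {Ceratoma, Neoana, Ophiites, Therura}.
IV: derived state '1' in Neoana only — an autapomorphy, so it tells us nothing about relationships among taxa.
V: derived state '1' in Ophiion only — an autapomorphy, so it tells us nothing about relationships among taxa.
Only Neoana and Ophiites show the derived state '1' for VI, supporting them as a clade.
VII groups Ceratoma and Ophiion, which is incompatible with the clades supported by the remaining characters; treating it as convergent (homoplasy) costs fewer steps than any alternative tree.
Most parsimonious ingroup topology: ((Telura,((Ophiites,Neoana),(Ceratoma,Therura))),Ophiion).
Ophiites and Neoana form a cherry on this tree, so they are sister taxa.

Neoana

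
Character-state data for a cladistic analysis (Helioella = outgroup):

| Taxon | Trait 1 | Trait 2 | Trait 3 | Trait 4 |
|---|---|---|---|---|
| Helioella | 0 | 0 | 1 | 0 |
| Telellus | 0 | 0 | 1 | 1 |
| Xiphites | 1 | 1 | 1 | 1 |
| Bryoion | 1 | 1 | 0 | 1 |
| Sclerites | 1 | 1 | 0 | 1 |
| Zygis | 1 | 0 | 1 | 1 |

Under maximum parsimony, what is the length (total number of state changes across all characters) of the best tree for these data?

Character polarity is set by the outgroup: the derived state is whichever differs from the outgroup's state, so for Trait 3 the derived state is '0', and for the remaining characters it is '1'.
Trait 1 (derived state '1') is shared by Bryoion, Sclerites, Xiphites, and Zygis — a synapomorphy uniting that clade.
Trait 2 (derived state '1') is shared by Bryoion, Sclerites, and Xiphites — a synapomorphy uniting that clade.
Only Bryoion and Sclerites show the derived state '0' for Trait 3, supporting them as a clade.
All ingroup taxa share the derived state '1' for Trait 4; it defines the ingroup but does not resolve relationships within it.
Most parsimonious ingroup topology: (Telellus,((Xiphites,(Bryoion,Sclerites)),Zygis)).
Changes per character on this tree: Trait 1: 1; Trait 2: 1; Trait 3: 1; Trait 4: 1.
Total = 4.

4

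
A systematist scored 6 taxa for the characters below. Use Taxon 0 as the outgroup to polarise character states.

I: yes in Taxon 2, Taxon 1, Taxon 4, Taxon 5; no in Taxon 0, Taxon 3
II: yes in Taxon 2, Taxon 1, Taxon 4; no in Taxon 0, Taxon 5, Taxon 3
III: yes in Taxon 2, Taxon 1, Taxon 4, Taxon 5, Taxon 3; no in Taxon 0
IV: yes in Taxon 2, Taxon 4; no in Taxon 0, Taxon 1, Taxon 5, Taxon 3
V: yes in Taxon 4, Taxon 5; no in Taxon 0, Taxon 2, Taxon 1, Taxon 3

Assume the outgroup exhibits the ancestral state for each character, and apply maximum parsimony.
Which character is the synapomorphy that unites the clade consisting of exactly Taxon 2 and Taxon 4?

IV

The outgroup has state 'no' for every character, so 'yes' is the derived state throughout.
I (derived state 'yes') is shared by Taxon 1, Taxon 2, Taxon 4, and Taxon 5 — a synapomorphy uniting that clade.
II: derived state 'yes' in Taxon 1, Taxon 2, and Taxon 4 only — synapomorphy for {Taxon 1, Taxon 2, Taxon 4}.
III (derived state 'yes') is shared by all ingroup taxa — unites the whole ingroup.
Only Taxon 2 and Taxon 4 show the derived state 'yes' for IV, supporting them as a clade.
V groups Taxon 4 and Taxon 5, which is incompatible with the clades supported by the remaining characters; treating it as convergent (homoplasy) costs fewer steps than any alternative tree.
Most parsimonious ingroup topology: ((((Taxon 2,Taxon 4),Taxon 1),Taxon 5),Taxon 3).
The clade {Taxon 2, Taxon 4} is supported by IV: its derived state 'yes' occurs in exactly those taxa and in no other taxon (including the outgroup).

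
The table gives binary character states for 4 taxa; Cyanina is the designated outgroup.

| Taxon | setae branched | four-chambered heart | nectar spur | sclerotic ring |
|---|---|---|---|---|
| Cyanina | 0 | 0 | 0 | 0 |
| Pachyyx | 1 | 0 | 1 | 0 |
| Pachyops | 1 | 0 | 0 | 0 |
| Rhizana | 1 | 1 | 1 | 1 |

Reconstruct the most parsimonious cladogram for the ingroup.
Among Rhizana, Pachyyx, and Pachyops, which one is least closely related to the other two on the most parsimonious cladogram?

Pachyops

The outgroup has state '0' for every character, so '1' is the derived state throughout.
setae branched (derived state '1') is shared by all ingroup taxa — unites the whole ingroup.
four-chambered heart (derived state '1') is unique to Rhizana (autapomorphy; uninformative for grouping).
nectar spur: derived state '1' in Pachyyx and Rhizana only — synapomorphy for {Pachyyx, Rhizana}.
sclerotic ring: derived state '1' in Rhizana only — an autapomorphy, so it tells us nothing about relationships among taxa.
Most parsimonious ingroup topology: ((Pachyyx,Rhizana),Pachyops).
Rhizana and Pachyyx share a more recent common ancestor with each other than either does with Pachyops, so Pachyops is the least closely related of the three.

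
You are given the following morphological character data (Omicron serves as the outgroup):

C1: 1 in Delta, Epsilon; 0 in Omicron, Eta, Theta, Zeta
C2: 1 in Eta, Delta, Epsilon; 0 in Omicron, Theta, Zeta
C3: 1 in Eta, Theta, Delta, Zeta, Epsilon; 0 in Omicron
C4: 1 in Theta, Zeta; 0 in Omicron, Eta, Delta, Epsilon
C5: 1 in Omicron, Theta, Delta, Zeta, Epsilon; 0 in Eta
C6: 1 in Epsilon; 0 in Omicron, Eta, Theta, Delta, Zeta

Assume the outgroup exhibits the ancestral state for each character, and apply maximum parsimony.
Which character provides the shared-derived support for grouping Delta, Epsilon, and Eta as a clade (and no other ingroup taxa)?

Character polarity is set by the outgroup: the derived state is whichever differs from the outgroup's state, so for C5 the derived state is '0', and for the remaining characters it is '1'.
C1: derived state '1' in Delta and Epsilon only — synapomorphy for {Delta, Epsilon}.
C2 (derived state '1') is shared by Delta, Epsilon, and Eta — a synapomorphy uniting that clade.
All ingroup taxa share the derived state '1' for C3; it defines the ingroup but does not resolve relationships within it.
C4 (derived state '1') is shared by Theta and Zeta — a synapomorphy uniting that clade.
C5: derived state '0' in Eta only — an autapomorphy, so it tells us nothing about relationships among taxa.
C6 (derived state '1') is unique to Epsilon (autapomorphy; uninformative for grouping).
Most parsimonious ingroup topology: ((Eta,(Delta,Epsilon)),(Theta,Zeta)).
The clade {Delta, Epsilon, Eta} is supported by C2: its derived state '1' occurs in exactly those taxa and in no other taxon (including the outgroup).

C2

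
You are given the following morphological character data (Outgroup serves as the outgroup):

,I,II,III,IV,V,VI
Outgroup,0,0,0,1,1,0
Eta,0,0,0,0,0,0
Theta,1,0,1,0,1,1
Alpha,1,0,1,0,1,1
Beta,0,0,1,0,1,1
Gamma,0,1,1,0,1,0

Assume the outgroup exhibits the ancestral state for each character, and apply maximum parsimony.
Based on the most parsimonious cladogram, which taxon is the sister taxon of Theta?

Character polarity is set by the outgroup: the derived state is whichever differs from the outgroup's state, so for IV, V the derived state is '0', and for the remaining characters it is '1'.
I (derived state '1') is shared by Alpha and Theta — a synapomorphy uniting that clade.
II: derived state '1' in Gamma only — an autapomorphy, so it tells us nothing about relationships among taxa.
III: derived state '1' in Alpha, Beta, Gamma, and Theta only — synapomorphy for {Alpha, Beta, Gamma, Theta}.
IV (derived state '0') is shared by all ingroup taxa — unites the whole ingroup.
V: derived state '0' in Eta only — an autapomorphy, so it tells us nothing about relationships among taxa.
VI: derived state '1' in Alpha, Beta, and Theta only — synapomorphy for {Alpha, Beta, Theta}.
Most parsimonious ingroup topology: (Eta,(((Theta,Alpha),Beta),Gamma)).
Theta and Alpha form a cherry on this tree, so they are sister taxa.

Alpha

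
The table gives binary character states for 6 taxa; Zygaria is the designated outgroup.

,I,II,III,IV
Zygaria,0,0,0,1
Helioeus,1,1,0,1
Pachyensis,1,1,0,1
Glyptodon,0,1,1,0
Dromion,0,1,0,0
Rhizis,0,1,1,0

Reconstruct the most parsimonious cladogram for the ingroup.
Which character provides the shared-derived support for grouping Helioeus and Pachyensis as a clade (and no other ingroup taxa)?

Character polarity is set by the outgroup: the derived state is whichever differs from the outgroup's state, so for IV the derived state is '0', and for the remaining characters it is '1'.
I: derived state '1' in Helioeus and Pachyensis only — synapomorphy for {Helioeus, Pachyensis}.
All ingroup taxa share the derived state '1' for II; it defines the ingroup but does not resolve relationships within it.
Only Glyptodon and Rhizis show the derived state '1' for III, supporting them as a clade.
Only Dromion, Glyptodon, and Rhizis show the derived state '0' for IV, supporting them as a clade.
Most parsimonious ingroup topology: ((Helioeus,Pachyensis),((Glyptodon,Rhizis),Dromion)).
The clade {Helioeus, Pachyensis} is supported by I: its derived state '1' occurs in exactly those taxa and in no other taxon (including the outgroup).

I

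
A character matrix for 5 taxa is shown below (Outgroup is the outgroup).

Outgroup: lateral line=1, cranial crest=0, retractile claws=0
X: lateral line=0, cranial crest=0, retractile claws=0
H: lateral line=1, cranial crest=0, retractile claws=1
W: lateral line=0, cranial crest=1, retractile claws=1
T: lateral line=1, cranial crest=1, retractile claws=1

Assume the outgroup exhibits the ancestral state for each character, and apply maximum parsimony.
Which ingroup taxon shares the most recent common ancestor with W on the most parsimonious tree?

Character polarity is set by the outgroup: the derived state is whichever differs from the outgroup's state, so for lateral line the derived state is '0', and for the remaining characters it is '1'.
lateral line groups W and X, which is incompatible with the clades supported by the remaining characters; treating it as convergent (homoplasy) costs fewer steps than any alternative tree.
cranial crest (derived state '1') is shared by T and W — a synapomorphy uniting that clade.
retractile claws (derived state '1') is shared by H, T, and W — a synapomorphy uniting that clade.
Most parsimonious ingroup topology: (X,(H,(W,T))).
W and T form a cherry on this tree, so they are sister taxa.

T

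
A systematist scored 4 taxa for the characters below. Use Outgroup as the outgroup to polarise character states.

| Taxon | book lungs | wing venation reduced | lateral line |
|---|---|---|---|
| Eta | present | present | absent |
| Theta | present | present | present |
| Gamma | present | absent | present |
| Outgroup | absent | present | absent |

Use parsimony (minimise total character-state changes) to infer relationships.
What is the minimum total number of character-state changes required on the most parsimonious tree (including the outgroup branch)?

Character polarity is set by the outgroup: the derived state is whichever differs from the outgroup's state, so for wing venation reduced the derived state is 'absent', and for the remaining characters it is 'present'.
All ingroup taxa share the derived state 'present' for book lungs; it defines the ingroup but does not resolve relationships within it.
wing venation reduced (derived state 'absent') is unique to Gamma (autapomorphy; uninformative for grouping).
lateral line (derived state 'present') is shared by Gamma and Theta — a synapomorphy uniting that clade.
Most parsimonious ingroup topology: ((Theta,Gamma),Eta).
Changes per character on this tree: book lungs: 1; wing venation reduced: 1; lateral line: 1.
Total = 3.

3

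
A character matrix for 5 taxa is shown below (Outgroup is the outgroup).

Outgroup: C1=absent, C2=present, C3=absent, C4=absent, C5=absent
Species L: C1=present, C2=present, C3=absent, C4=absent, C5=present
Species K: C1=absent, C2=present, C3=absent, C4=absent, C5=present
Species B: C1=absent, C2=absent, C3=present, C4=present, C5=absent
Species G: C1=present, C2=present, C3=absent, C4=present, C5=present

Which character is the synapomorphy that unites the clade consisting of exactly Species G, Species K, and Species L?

C5

Character polarity is set by the outgroup: the derived state is whichever differs from the outgroup's state, so for C2 the derived state is 'absent', and for the remaining characters it is 'present'.
Only Species G and Species L show the derived state 'present' for C1, supporting them as a clade.
C2: derived state 'absent' in Species B only — an autapomorphy, so it tells us nothing about relationships among taxa.
C3 (derived state 'present') is unique to Species B (autapomorphy; uninformative for grouping).
C4 groups Species B and Species G, which is incompatible with the clades supported by the remaining characters; treating it as convergent (homoplasy) costs fewer steps than any alternative tree.
C5: derived state 'present' in Species G, Species K, and Species L only — synapomorphy for {Species G, Species K, Species L}.
Most parsimonious ingroup topology: (((Species L,Species G),Species K),Species B).
The clade {Species G, Species K, Species L} is supported by C5: its derived state 'present' occurs in exactly those taxa and in no other taxon (including the outgroup).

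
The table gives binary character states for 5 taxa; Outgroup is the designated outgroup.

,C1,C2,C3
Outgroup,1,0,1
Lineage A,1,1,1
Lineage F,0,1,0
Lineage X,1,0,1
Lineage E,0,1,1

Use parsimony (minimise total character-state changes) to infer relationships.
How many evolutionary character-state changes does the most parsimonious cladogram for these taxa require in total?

Character polarity is set by the outgroup: the derived state is whichever differs from the outgroup's state, so for C1, C3 the derived state is '0', and for the remaining characters it is '1'.
Only Lineage E and Lineage F show the derived state '0' for C1, supporting them as a clade.
C2 (derived state '1') is shared by Lineage A, Lineage E, and Lineage F — a synapomorphy uniting that clade.
C3: derived state '0' in Lineage F only — an autapomorphy, so it tells us nothing about relationships among taxa.
Most parsimonious ingroup topology: ((Lineage A,(Lineage F,Lineage E)),Lineage X).
Changes per character on this tree: C1: 1; C2: 1; C3: 1.
Total = 3.

3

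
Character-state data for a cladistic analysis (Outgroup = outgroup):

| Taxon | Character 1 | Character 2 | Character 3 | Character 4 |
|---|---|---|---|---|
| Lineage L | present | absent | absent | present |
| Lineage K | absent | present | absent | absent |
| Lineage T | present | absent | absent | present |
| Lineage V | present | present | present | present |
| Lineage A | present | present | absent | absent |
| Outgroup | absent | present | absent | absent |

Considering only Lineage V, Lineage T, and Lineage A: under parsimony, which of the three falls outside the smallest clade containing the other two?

Character polarity is set by the outgroup: the derived state is whichever differs from the outgroup's state, so for Character 2 the derived state is 'absent', and for the remaining characters it is 'present'.
Only Lineage A, Lineage L, Lineage T, and Lineage V show the derived state 'present' for Character 1, supporting them as a clade.
Only Lineage L and Lineage T show the derived state 'absent' for Character 2, supporting them as a clade.
Character 3 (derived state 'present') is unique to Lineage V (autapomorphy; uninformative for grouping).
Character 4: derived state 'present' in Lineage L, Lineage T, and Lineage V only — synapomorphy for {Lineage L, Lineage T, Lineage V}.
Most parsimonious ingroup topology: ((Lineage A,(Lineage V,(Lineage L,Lineage T))),Lineage K).
Lineage T and Lineage V share a more recent common ancestor with each other than either does with Lineage A, so Lineage A is the least closely related of the three.

Lineage A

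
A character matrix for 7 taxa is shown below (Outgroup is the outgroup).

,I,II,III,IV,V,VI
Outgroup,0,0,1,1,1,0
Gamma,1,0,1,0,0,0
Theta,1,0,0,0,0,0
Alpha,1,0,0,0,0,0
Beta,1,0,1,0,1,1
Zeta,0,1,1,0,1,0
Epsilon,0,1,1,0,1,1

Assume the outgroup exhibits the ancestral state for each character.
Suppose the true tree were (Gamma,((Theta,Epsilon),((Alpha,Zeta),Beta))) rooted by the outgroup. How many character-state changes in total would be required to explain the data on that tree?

13

Map each character onto (Gamma,((Theta,Epsilon),((Alpha,Zeta),Beta))) (rooted by Outgroup) and count the minimum state changes it requires (Fitch parsimony):
I: 3; II: 2; III: 2; IV: 1; V: 3; VI: 2.
Total tree length = 13.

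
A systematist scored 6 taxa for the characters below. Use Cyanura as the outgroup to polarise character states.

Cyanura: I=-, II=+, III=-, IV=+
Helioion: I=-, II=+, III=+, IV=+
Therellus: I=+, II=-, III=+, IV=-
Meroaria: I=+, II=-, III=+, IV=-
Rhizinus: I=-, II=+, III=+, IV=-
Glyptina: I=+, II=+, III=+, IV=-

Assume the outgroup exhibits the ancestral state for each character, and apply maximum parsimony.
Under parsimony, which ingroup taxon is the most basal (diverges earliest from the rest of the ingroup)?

Character polarity is set by the outgroup: the derived state is whichever differs from the outgroup's state, so for II, IV the derived state is '-', and for the remaining characters it is '+'.
Only Glyptina, Meroaria, and Therellus show the derived state '+' for I, supporting them as a clade.
II: derived state '-' in Meroaria and Therellus only — synapomorphy for {Meroaria, Therellus}.
All ingroup taxa share the derived state '+' for III; it defines the ingroup but does not resolve relationships within it.
IV: derived state '-' in Glyptina, Meroaria, Rhizinus, and Therellus only — synapomorphy for {Glyptina, Meroaria, Rhizinus, Therellus}.
Most parsimonious ingroup topology: (Helioion,(((Therellus,Meroaria),Glyptina),Rhizinus)).
Helioion is sister to the clade containing all other ingroup taxa, so it is the earliest-diverging (most basal) ingroup lineage.

Helioion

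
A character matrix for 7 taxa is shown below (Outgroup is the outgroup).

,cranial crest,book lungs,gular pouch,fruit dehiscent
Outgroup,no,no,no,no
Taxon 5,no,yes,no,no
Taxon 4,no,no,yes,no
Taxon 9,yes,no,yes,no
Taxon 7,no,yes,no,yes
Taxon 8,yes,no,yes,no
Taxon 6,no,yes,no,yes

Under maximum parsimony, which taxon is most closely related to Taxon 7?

Taxon 6

The outgroup has state 'no' for every character, so 'yes' is the derived state throughout.
Only Taxon 8 and Taxon 9 show the derived state 'yes' for cranial crest, supporting them as a clade.
Only Taxon 5, Taxon 6, and Taxon 7 show the derived state 'yes' for book lungs, supporting them as a clade.
gular pouch: derived state 'yes' in Taxon 4, Taxon 8, and Taxon 9 only — synapomorphy for {Taxon 4, Taxon 8, Taxon 9}.
fruit dehiscent: derived state 'yes' in Taxon 6 and Taxon 7 only — synapomorphy for {Taxon 6, Taxon 7}.
Most parsimonious ingroup topology: ((Taxon 5,(Taxon 7,Taxon 6)),(Taxon 4,(Taxon 9,Taxon 8))).
Taxon 7 and Taxon 6 form a cherry on this tree, so they are sister taxa.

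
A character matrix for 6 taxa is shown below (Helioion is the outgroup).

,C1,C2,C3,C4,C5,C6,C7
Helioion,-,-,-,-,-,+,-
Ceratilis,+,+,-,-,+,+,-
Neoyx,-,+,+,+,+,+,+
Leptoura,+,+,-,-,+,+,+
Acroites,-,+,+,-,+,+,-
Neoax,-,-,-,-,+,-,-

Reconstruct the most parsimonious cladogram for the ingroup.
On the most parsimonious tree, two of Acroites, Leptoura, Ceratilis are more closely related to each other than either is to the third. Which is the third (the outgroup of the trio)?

Character polarity is set by the outgroup: the derived state is whichever differs from the outgroup's state, so for C6 the derived state is '-', and for the remaining characters it is '+'.
C1: derived state '+' in Ceratilis and Leptoura only — synapomorphy for {Ceratilis, Leptoura}.
Only Acroites, Ceratilis, Leptoura, and Neoyx show the derived state '+' for C2, supporting them as a clade.
C3 (derived state '+') is shared by Acroites and Neoyx — a synapomorphy uniting that clade.
C4 (derived state '+') is unique to Neoyx (autapomorphy; uninformative for grouping).
All ingroup taxa share the derived state '+' for C5; it defines the ingroup but does not resolve relationships within it.
C6 (derived state '-') is unique to Neoax (autapomorphy; uninformative for grouping).
C7 groups Leptoura and Neoyx, which is incompatible with the clades supported by the remaining characters; treating it as convergent (homoplasy) costs fewer steps than any alternative tree.
Most parsimonious ingroup topology: (((Ceratilis,Leptoura),(Neoyx,Acroites)),Neoax).
Leptoura and Ceratilis share a more recent common ancestor with each other than either does with Acroites, so Acroites is the least closely related of the three.

Acroites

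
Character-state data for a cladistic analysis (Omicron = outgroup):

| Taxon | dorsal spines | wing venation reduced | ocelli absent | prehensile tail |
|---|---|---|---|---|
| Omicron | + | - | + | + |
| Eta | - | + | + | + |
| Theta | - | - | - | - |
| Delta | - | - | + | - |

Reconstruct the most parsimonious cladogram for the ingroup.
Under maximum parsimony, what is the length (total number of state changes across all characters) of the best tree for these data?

Character polarity is set by the outgroup: the derived state is whichever differs from the outgroup's state, so for dorsal spines, ocelli absent, prehensile tail the derived state is '-', and for the remaining characters it is '+'.
dorsal spines (derived state '-') is shared by all ingroup taxa — unites the whole ingroup.
wing venation reduced (derived state '+') is unique to Eta (autapomorphy; uninformative for grouping).
ocelli absent: derived state '-' in Theta only — an autapomorphy, so it tells us nothing about relationships among taxa.
Only Delta and Theta show the derived state '-' for prehensile tail, supporting them as a clade.
Most parsimonious ingroup topology: (Eta,(Theta,Delta)).
Changes per character on this tree: dorsal spines: 1; wing venation reduced: 1; ocelli absent: 1; prehensile tail: 1.
Total = 4.

4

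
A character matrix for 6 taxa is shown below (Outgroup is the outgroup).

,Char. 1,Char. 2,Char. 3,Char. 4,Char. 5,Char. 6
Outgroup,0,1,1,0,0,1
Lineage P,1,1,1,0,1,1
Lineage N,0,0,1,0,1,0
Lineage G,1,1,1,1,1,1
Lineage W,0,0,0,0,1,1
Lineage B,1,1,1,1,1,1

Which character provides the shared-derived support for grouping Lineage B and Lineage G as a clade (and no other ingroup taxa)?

Character polarity is set by the outgroup: the derived state is whichever differs from the outgroup's state, so for Char. 2, Char. 3, Char. 6 the derived state is '0', and for the remaining characters it is '1'.
Char. 1 (derived state '1') is shared by Lineage B, Lineage G, and Lineage P — a synapomorphy uniting that clade.
Only Lineage N and Lineage W show the derived state '0' for Char. 2, supporting them as a clade.
Char. 3 (derived state '0') is unique to Lineage W (autapomorphy; uninformative for grouping).
Only Lineage B and Lineage G show the derived state '1' for Char. 4, supporting them as a clade.
All ingroup taxa share the derived state '1' for Char. 5; it defines the ingroup but does not resolve relationships within it.
Char. 6: derived state '0' in Lineage N only — an autapomorphy, so it tells us nothing about relationships among taxa.
Most parsimonious ingroup topology: ((Lineage P,(Lineage G,Lineage B)),(Lineage N,Lineage W)).
The clade {Lineage B, Lineage G} is supported by Char. 4: its derived state '1' occurs in exactly those taxa and in no other taxon (including the outgroup).

Char. 4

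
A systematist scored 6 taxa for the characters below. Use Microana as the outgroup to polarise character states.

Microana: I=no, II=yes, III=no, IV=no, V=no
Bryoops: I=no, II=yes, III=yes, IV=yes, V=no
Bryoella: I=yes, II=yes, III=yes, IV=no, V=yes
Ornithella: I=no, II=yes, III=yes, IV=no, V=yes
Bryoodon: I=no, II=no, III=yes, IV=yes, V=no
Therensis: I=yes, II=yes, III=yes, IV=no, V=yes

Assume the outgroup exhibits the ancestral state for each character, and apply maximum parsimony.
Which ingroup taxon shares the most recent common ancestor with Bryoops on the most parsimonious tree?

Bryoodon

Character polarity is set by the outgroup: the derived state is whichever differs from the outgroup's state, so for II the derived state is 'no', and for the remaining characters it is 'yes'.
I (derived state 'yes') is shared by Bryoella and Therensis — a synapomorphy uniting that clade.
II: derived state 'no' in Bryoodon only — an autapomorphy, so it tells us nothing about relationships among taxa.
All ingroup taxa share the derived state 'yes' for III; it defines the ingroup but does not resolve relationships within it.
IV (derived state 'yes') is shared by Bryoodon and Bryoops — a synapomorphy uniting that clade.
V (derived state 'yes') is shared by Bryoella, Ornithella, and Therensis — a synapomorphy uniting that clade.
Most parsimonious ingroup topology: ((Bryoops,Bryoodon),((Bryoella,Therensis),Ornithella)).
Bryoops and Bryoodon form a cherry on this tree, so they are sister taxa.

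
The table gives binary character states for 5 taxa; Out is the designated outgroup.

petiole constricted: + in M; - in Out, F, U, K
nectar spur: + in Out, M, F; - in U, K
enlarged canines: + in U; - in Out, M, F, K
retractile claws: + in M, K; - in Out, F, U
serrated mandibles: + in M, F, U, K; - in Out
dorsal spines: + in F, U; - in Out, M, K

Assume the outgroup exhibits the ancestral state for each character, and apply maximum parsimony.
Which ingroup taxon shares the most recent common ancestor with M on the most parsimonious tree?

K

Character polarity is set by the outgroup: the derived state is whichever differs from the outgroup's state, so for nectar spur the derived state is '-', and for the remaining characters it is '+'.
petiole constricted: derived state '+' in M only — an autapomorphy, so it tells us nothing about relationships among taxa.
nectar spur groups K and U, which is incompatible with the clades supported by the remaining characters; treating it as convergent (homoplasy) costs fewer steps than any alternative tree.
enlarged canines (derived state '+') is unique to U (autapomorphy; uninformative for grouping).
retractile claws (derived state '+') is shared by K and M — a synapomorphy uniting that clade.
All ingroup taxa share the derived state '+' for serrated mandibles; it defines the ingroup but does not resolve relationships within it.
Only F and U show the derived state '+' for dorsal spines, supporting them as a clade.
Most parsimonious ingroup topology: ((M,K),(F,U)).
M and K form a cherry on this tree, so they are sister taxa.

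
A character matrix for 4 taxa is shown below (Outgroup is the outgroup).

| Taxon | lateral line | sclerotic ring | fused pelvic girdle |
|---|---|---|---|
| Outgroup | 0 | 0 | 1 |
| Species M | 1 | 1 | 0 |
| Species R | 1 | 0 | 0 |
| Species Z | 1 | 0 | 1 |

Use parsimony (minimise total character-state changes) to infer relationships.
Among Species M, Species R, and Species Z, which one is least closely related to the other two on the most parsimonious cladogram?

Species Z

Character polarity is set by the outgroup: the derived state is whichever differs from the outgroup's state, so for fused pelvic girdle the derived state is '0', and for the remaining characters it is '1'.
All ingroup taxa share the derived state '1' for lateral line; it defines the ingroup but does not resolve relationships within it.
sclerotic ring: derived state '1' in Species M only — an autapomorphy, so it tells us nothing about relationships among taxa.
Only Species M and Species R show the derived state '0' for fused pelvic girdle, supporting them as a clade.
Most parsimonious ingroup topology: ((Species M,Species R),Species Z).
Species R and Species M share a more recent common ancestor with each other than either does with Species Z, so Species Z is the least closely related of the three.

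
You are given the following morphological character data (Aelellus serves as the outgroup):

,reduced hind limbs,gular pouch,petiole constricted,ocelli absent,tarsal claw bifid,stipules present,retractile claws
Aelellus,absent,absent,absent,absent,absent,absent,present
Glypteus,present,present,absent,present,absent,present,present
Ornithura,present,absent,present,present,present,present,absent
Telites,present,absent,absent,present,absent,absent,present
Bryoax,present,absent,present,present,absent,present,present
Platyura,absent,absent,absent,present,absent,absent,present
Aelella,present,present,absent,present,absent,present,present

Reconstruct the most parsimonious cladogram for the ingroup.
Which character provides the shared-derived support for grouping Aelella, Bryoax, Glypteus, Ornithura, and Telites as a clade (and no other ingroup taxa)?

reduced hind limbs

Character polarity is set by the outgroup: the derived state is whichever differs from the outgroup's state, so for retractile claws the derived state is 'absent', and for the remaining characters it is 'present'.
reduced hind limbs: derived state 'present' in Aelella, Bryoax, Glypteus, Ornithura, and Telites only — synapomorphy for {Aelella, Bryoax, Glypteus, Ornithura, Telites}.
gular pouch: derived state 'present' in Aelella and Glypteus only — synapomorphy for {Aelella, Glypteus}.
petiole constricted: derived state 'present' in Bryoax and Ornithura only — synapomorphy for {Bryoax, Ornithura}.
All ingroup taxa share the derived state 'present' for ocelli absent; it defines the ingroup but does not resolve relationships within it.
tarsal claw bifid: derived state 'present' in Ornithura only — an autapomorphy, so it tells us nothing about relationships among taxa.
Only Aelella, Bryoax, Glypteus, and Ornithura show the derived state 'present' for stipules present, supporting them as a clade.
retractile claws (derived state 'absent') is unique to Ornithura (autapomorphy; uninformative for grouping).
Most parsimonious ingroup topology: ((((Glypteus,Aelella),(Ornithura,Bryoax)),Telites),Platyura).
The clade {Aelella, Bryoax, Glypteus, Ornithura, Telites} is supported by reduced hind limbs: its derived state 'present' occurs in exactly those taxa and in no other taxon (including the outgroup).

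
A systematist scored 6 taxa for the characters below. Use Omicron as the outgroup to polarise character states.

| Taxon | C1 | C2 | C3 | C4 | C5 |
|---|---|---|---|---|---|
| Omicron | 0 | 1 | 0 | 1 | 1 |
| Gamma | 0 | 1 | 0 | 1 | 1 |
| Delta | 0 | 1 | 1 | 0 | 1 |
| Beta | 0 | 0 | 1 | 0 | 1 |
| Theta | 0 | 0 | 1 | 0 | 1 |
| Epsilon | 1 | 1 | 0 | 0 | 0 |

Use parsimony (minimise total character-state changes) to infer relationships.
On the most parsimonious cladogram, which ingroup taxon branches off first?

Gamma

Character polarity is set by the outgroup: the derived state is whichever differs from the outgroup's state, so for C2, C4, C5 the derived state is '0', and for the remaining characters it is '1'.
C1: derived state '1' in Epsilon only — an autapomorphy, so it tells us nothing about relationships among taxa.
Only Beta and Theta show the derived state '0' for C2, supporting them as a clade.
Only Beta, Delta, and Theta show the derived state '1' for C3, supporting them as a clade.
C4: derived state '0' in Beta, Delta, Epsilon, and Theta only — synapomorphy for {Beta, Delta, Epsilon, Theta}.
C5: derived state '0' in Epsilon only — an autapomorphy, so it tells us nothing about relationships among taxa.
Most parsimonious ingroup topology: (Gamma,((Delta,(Beta,Theta)),Epsilon)).
Gamma is sister to the clade containing all other ingroup taxa, so it is the earliest-diverging (most basal) ingroup lineage.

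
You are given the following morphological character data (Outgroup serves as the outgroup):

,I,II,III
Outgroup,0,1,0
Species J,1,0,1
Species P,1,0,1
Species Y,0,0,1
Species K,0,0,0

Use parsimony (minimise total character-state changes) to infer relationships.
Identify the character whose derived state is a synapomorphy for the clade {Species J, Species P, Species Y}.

III

Character polarity is set by the outgroup: the derived state is whichever differs from the outgroup's state, so for II the derived state is '0', and for the remaining characters it is '1'.
Only Species J and Species P show the derived state '1' for I, supporting them as a clade.
II (derived state '0') is shared by all ingroup taxa — unites the whole ingroup.
III: derived state '1' in Species J, Species P, and Species Y only — synapomorphy for {Species J, Species P, Species Y}.
Most parsimonious ingroup topology: (((Species J,Species P),Species Y),Species K).
The clade {Species J, Species P, Species Y} is supported by III: its derived state '1' occurs in exactly those taxa and in no other taxon (including the outgroup).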